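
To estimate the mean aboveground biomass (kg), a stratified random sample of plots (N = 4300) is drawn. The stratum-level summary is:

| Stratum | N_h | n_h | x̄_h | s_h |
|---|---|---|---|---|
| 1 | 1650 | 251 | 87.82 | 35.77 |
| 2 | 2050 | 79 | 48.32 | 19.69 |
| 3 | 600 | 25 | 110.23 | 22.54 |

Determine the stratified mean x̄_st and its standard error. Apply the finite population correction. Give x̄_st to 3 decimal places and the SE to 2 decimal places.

x̄_st = Σ W_h x̄_h = (1650·87.82 + 2050·48.32 + 600·110.23)/4300 = 72.11558
V̂(x̄_st) = Σ W_h² (1 − n_h/N_h) s_h²/n_h, with W_h = N_h/N and N = 4300:
  stratum 1: (1650/4300)²·(1 − 251/1650)·35.77²/251 = 0.636398
  stratum 2: (2050/4300)²·(1 − 79/2050)·19.69²/79 = 1.07243
  stratum 3: (600/4300)²·(1 − 25/600)·22.54²/25 = 0.379184
V̂(x̄_st) = 2.08801
SE(x̄_st) = √2.08801 = 1.44499

x̄_st ≈ 72.116, SE ≈ 1.44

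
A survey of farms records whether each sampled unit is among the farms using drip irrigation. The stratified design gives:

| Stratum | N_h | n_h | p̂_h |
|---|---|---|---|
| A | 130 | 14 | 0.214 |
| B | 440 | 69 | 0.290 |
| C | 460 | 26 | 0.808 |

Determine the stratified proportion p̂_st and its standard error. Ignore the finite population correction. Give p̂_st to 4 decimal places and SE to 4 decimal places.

N = 1030; stratum weights W_h = N_h/N.
p̂_st = Σ W_h p̂_h = (130·0.214 + 440·0.290 + 460·0.808)/1030 = 0.51175
V̂(p̂_st) = Σ W_h² p̂_h(1−p̂_h)/(n_h−1):
  stratum A: (130/1030)²·0.214·0.786/13 = 0.000206113
  stratum B: (440/1030)²·0.290·0.710/68 = 0.000552559
  stratum C: (460/1030)²·0.808·0.192/25 = 0.0012377
V̂(p̂_st) = 0.00199637; SE = √V̂ = 0.0446807

p̂_st ≈ 0.5117, SE ≈ 0.0447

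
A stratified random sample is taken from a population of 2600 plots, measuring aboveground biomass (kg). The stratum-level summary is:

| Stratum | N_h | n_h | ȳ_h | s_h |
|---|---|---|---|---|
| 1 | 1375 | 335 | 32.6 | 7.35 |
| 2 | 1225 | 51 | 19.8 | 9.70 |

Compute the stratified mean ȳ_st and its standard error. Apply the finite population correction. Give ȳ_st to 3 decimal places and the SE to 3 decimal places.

ȳ_st = Σ W_h ȳ_h = (1375·32.6 + 1225·19.8)/2600 = 26.56923
V̂(ȳ_st) = Σ W_h² (1 − n_h/N_h) s_h²/n_h, with W_h = N_h/N and N = 2600:
  stratum 1: (1375/2600)²·(1 − 335/1375)·7.35²/335 = 0.0341129
  stratum 2: (1225/2600)²·(1 − 51/1225)·9.70²/51 = 0.392492
V̂(ȳ_st) = 0.426605
SE(ȳ_st) = √0.426605 = 0.65315

ȳ_st ≈ 26.569, SE ≈ 0.653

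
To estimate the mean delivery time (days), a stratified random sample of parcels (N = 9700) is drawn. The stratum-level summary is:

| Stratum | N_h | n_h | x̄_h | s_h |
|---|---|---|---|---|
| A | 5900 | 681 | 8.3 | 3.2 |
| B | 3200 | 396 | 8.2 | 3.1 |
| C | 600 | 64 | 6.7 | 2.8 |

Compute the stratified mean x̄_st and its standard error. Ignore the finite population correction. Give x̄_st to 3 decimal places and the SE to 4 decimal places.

x̄_st = Σ W_h x̄_h = (5900·8.3 + 3200·8.2 + 600·6.7)/9700 = 8.16804
V̂(x̄_st) = Σ W_h² s_h²/n_h, with W_h = N_h/N and N = 9700:
  stratum A: (5900/9700)²·3.2²/681 = 0.00556306
  stratum B: (3200/9700)²·3.1²/396 = 0.0026411
  stratum C: (600/9700)²·2.8²/64 = 0.0004687
V̂(x̄_st) = 0.00867285
SE(x̄_st) = √0.00867285 = 0.0931282

x̄_st ≈ 8.168, SE ≈ 0.0931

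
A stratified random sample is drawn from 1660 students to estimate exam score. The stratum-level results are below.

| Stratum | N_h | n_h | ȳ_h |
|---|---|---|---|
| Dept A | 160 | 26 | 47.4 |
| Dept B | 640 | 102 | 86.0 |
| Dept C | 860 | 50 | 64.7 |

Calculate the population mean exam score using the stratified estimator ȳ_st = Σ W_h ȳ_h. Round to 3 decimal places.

ȳ_st ≈ 71.245

N = Σ N_h = 1660. Stratum weights W_h = N_h/N.
ȳ_st = (160·47.4 + 640·86.0 + 860·64.7) / 1660 = 71.24458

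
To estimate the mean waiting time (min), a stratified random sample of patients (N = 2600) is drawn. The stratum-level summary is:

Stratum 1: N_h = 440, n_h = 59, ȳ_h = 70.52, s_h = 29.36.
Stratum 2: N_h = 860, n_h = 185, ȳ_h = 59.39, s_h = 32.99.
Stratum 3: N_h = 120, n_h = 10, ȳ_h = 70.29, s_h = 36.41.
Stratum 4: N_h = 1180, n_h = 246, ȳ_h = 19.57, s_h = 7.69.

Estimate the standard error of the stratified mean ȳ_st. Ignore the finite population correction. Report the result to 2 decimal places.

V̂(ȳ_st) = Σ W_h² s_h²/n_h, with W_h = N_h/N and N = 2600:
  stratum 1: (440/2600)²·29.36²/59 = 0.418426
  stratum 2: (860/2600)²·32.99²/185 = 0.64364
  stratum 3: (120/2600)²·36.41²/10 = 0.282395
  stratum 4: (1180/2600)²·7.69²/246 = 0.0495148
V̂(ȳ_st) = 1.39398
SE(ȳ_st) = √1.39398 = 1.18067

SE(ȳ_st) ≈ 1.18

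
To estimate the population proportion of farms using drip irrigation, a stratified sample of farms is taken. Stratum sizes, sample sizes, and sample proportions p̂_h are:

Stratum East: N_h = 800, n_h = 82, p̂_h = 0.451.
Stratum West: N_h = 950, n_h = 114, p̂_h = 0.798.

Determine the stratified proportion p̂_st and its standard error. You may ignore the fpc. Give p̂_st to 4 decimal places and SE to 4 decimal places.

N = 1750; stratum weights W_h = N_h/N.
p̂_st = Σ W_h p̂_h = (800·0.451 + 950·0.798)/1750 = 0.63937
V̂(p̂_st) = Σ W_h² p̂_h(1−p̂_h)/(n_h−1):
  stratum East: (800/1750)²·0.451·0.549/81 = 0.000638804
  stratum West: (950/1750)²·0.798·0.202/113 = 0.000420385
V̂(p̂_st) = 0.00105919; SE = √V̂ = 0.0325452

p̂_st ≈ 0.6394, SE ≈ 0.0325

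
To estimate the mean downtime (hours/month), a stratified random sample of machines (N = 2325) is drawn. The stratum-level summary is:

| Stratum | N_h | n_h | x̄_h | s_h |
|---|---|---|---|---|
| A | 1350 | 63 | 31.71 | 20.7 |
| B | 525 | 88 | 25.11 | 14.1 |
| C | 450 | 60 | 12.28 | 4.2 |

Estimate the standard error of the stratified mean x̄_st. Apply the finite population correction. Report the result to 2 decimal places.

SE(x̄_st) ≈ 1.51

V̂(x̄_st) = Σ W_h² (1 − n_h/N_h) s_h²/n_h, with W_h = N_h/N and N = 2325:
  stratum A: (1350/2325)²·(1 − 63/1350)·20.7²/63 = 2.18608
  stratum B: (525/2325)²·(1 − 88/525)·14.1²/88 = 0.0958849
  stratum C: (450/2325)²·(1 − 60/450)·4.2²/60 = 0.00954506
V̂(x̄_st) = 2.29151
SE(x̄_st) = √2.29151 = 1.51377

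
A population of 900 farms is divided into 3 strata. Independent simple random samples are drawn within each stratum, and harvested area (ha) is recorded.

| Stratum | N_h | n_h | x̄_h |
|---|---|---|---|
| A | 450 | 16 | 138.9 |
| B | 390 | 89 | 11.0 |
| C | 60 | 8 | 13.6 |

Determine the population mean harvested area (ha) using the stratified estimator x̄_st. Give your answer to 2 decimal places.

N = Σ N_h = 900. Stratum weights W_h = N_h/N.
x̄_st = (450·138.9 + 390·11.0 + 60·13.6) / 900 = 75.1233

x̄_st ≈ 75.12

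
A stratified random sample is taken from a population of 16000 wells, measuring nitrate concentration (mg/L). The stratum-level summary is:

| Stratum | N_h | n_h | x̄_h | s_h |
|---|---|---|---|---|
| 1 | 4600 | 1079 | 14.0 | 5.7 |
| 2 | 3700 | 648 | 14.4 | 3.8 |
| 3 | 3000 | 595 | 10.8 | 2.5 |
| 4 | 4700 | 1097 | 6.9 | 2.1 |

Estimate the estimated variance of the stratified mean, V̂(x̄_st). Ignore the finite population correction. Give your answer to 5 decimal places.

V̂(x̄_st) = Σ W_h² s_h²/n_h, with W_h = N_h/N and N = 16000:
  stratum 1: (4600/16000)²·5.7²/1079 = 0.00248888
  stratum 2: (3700/16000)²·3.8²/648 = 0.00119167
  stratum 3: (3000/16000)²·2.5²/595 = 0.000369288
  stratum 4: (4700/16000)²·2.1²/1097 = 0.000346887
V̂(x̄_st) = 0.00439672

V̂(x̄_st) ≈ 0.00440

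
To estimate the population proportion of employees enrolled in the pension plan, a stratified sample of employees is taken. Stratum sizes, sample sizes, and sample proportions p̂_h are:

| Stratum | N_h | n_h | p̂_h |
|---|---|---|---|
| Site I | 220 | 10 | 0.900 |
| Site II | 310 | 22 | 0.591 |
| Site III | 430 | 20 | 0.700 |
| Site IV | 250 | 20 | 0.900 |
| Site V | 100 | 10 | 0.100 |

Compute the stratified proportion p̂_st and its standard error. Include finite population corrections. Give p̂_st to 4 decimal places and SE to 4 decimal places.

p̂_st ≈ 0.7002, SE ≈ 0.0471

N = 1310; stratum weights W_h = N_h/N.
p̂_st = Σ W_h p̂_h = (220·0.900 + 310·0.591 + 430·0.700 + 250·0.900 + 100·0.100)/1310 = 0.70016
V̂(p̂_st) = Σ W_h² (1 − n_h/N_h) p̂_h(1−p̂_h)/(n_h−1):
  stratum Site I: (220/1310)²·(1 − 10/220)·0.900·0.100/9 = 0.000269215
  stratum Site II: (310/1310)²·(1 − 22/310)·0.591·0.409/21 = 0.000598829
  stratum Site III: (430/1310)²·(1 − 20/430)·0.700·0.300/19 = 0.00113547
  stratum Site IV: (250/1310)²·(1 − 20/250)·0.900·0.100/19 = 0.000158714
  stratum Site V: (100/1310)²·(1 − 10/100)·0.100·0.900/9 = 5.24445e-05
V̂(p̂_st) = 0.00221467; SE = √V̂ = 0.0470603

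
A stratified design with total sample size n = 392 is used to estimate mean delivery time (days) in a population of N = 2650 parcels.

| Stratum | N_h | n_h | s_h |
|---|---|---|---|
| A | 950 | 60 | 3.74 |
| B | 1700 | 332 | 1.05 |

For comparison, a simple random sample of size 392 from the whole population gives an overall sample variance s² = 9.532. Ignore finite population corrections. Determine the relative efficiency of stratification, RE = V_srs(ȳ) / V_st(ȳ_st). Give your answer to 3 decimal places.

V̂(ȳ_st) = Σ W_h² s_h²/n_h, with W_h = N_h/N and N = 2650:
  stratum A: (950/2650)²·3.74²/60 = 0.0299604
  stratum B: (1700/2650)²·1.05²/332 = 0.00136662
V_st = 0.031327
V_srs = s²/n = 9.532/392 = 0.0243163
Relative efficiency = V_srs / V_st = 0.0243163/0.031327 = 0.7762

RE ≈ 0.776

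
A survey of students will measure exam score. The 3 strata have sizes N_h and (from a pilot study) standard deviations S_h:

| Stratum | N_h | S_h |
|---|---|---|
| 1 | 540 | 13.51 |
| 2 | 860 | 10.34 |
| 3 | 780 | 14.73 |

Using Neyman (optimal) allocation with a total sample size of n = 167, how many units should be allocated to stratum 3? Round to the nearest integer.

69

Neyman allocation: n_h = n · N_h S_h / Σ N_i S_i, with n = 167.
  stratum 1: N_h·S_h = 540·13.51 = 7295.40
  stratum 2: N_h·S_h = 860·10.34 = 8892.40
  stratum 3: N_h·S_h = 780·14.73 = 11489.40
Σ N_h S_h = 27677.20
n for stratum 3 = 167·11489.40/27677.20 = 69.325 → 69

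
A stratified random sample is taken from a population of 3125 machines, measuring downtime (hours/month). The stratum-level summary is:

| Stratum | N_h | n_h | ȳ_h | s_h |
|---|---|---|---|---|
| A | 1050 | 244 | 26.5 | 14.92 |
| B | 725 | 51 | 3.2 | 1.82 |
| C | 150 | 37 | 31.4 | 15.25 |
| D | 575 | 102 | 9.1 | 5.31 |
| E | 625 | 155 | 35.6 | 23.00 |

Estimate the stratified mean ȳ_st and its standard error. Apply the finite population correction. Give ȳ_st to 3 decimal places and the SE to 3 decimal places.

ȳ_st ≈ 19.948, SE ≈ 0.451

ȳ_st = Σ W_h ȳ_h = (1050·26.5 + 725·3.2 + 150·31.4 + 575·9.1 + 625·35.6)/3125 = 19.94800
V̂(ȳ_st) = Σ W_h² (1 − n_h/N_h) s_h²/n_h, with W_h = N_h/N and N = 3125:
  stratum A: (1050/3125)²·(1 − 244/1050)·14.92²/244 = 0.0790628
  stratum B: (725/3125)²·(1 − 51/725)·1.82²/51 = 0.0032499
  stratum C: (150/3125)²·(1 − 37/150)·15.25²/37 = 0.0109096
  stratum D: (575/3125)²·(1 − 102/575)·5.31²/102 = 0.00769871
  stratum E: (625/3125)²·(1 − 155/625)·23.00²/155 = 0.10266
V̂(ȳ_st) = 0.203581
SE(ȳ_st) = √0.203581 = 0.4512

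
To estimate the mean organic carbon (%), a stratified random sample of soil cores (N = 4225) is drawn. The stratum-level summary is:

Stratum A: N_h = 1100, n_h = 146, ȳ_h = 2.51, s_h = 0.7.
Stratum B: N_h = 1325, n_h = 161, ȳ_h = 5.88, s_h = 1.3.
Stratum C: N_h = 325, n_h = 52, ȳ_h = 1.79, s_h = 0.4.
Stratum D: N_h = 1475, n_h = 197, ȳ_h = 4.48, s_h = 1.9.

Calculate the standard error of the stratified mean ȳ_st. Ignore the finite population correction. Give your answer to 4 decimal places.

V̂(ȳ_st) = Σ W_h² s_h²/n_h, with W_h = N_h/N and N = 4225:
  stratum A: (1100/4225)²·0.7²/146 = 0.000227497
  stratum B: (1325/4225)²·1.3²/161 = 0.00103238
  stratum C: (325/4225)²·0.4²/52 = 1.82066e-05
  stratum D: (1475/4225)²·1.9²/197 = 0.00223343
V̂(ȳ_st) = 0.00351151
SE(ȳ_st) = √0.00351151 = 0.059258

SE(ȳ_st) ≈ 0.0593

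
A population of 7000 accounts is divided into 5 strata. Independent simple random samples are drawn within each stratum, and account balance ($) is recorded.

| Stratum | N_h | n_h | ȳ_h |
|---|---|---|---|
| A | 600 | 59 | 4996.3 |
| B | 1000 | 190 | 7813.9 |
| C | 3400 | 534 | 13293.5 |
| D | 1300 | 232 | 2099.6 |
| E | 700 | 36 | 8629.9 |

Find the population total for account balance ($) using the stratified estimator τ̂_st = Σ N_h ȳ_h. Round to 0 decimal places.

τ̂_st = Σ N_h ȳ_h = 600·4996.3 + 1000·7813.9 + 3400·13293.5 + 1300·2099.6 + 700·8629.9 = 64779990

τ̂_st ≈ 64779990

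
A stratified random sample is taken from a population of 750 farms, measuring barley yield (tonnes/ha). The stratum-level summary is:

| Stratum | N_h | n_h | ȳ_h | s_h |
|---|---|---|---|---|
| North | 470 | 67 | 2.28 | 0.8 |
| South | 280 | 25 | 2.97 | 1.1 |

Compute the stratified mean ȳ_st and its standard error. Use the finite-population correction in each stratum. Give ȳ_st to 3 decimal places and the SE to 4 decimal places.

ȳ_st = Σ W_h ȳ_h = (470·2.28 + 280·2.97)/750 = 2.53760
V̂(ȳ_st) = Σ W_h² (1 − n_h/N_h) s_h²/n_h, with W_h = N_h/N and N = 750:
  stratum North: (470/750)²·(1 − 67/470)·0.8²/67 = 0.00321651
  stratum South: (280/750)²·(1 − 25/280)·1.1²/25 = 0.00614357
V̂(ȳ_st) = 0.00936009
SE(ȳ_st) = √0.00936009 = 0.0967475

ȳ_st ≈ 2.538, SE ≈ 0.0967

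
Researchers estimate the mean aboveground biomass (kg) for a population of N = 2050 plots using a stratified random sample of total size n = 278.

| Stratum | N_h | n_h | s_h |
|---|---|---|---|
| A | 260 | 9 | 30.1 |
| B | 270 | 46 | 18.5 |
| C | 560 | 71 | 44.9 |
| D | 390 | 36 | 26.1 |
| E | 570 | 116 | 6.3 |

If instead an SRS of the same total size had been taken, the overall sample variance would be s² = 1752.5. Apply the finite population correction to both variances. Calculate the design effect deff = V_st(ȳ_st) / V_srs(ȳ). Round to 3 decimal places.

deff ≈ 0.764

V̂(ȳ_st) = Σ W_h² (1 − n_h/N_h) s_h²/n_h, with W_h = N_h/N and N = 2050:
  stratum A: (260/2050)²·(1 − 9/260)·30.1²/9 = 1.56326
  stratum B: (270/2050)²·(1 − 46/270)·18.5²/46 = 0.107075
  stratum C: (560/2050)²·(1 − 71/560)·44.9²/71 = 1.85022
  stratum D: (390/2050)²·(1 − 36/390)·26.1²/36 = 0.62164
  stratum E: (570/2050)²·(1 − 116/570)·6.3²/116 = 0.0210691
V_st = 4.16326
V_srs = (1 − 278/2050)·1752.5/278 = 5.44908
deff = V_st / V_srs = 4.16326/5.44908 = 0.7640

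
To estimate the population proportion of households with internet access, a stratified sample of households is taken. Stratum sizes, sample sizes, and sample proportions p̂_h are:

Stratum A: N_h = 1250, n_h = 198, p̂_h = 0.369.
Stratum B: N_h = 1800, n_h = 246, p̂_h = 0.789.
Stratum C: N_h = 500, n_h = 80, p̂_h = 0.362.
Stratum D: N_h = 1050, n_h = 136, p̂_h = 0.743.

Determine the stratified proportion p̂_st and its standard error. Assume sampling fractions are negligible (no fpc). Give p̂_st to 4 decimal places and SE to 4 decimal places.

p̂_st ≈ 0.6180, SE ≈ 0.0173

N = 4600; stratum weights W_h = N_h/N.
p̂_st = Σ W_h p̂_h = (1250·0.369 + 1800·0.789 + 500·0.362 + 1050·0.743)/4600 = 0.61796
V̂(p̂_st) = Σ W_h² p̂_h(1−p̂_h)/(n_h−1):
  stratum A: (1250/4600)²·0.369·0.631/197 = 8.72758e-05
  stratum B: (1800/4600)²·0.789·0.211/245 = 0.000104045
  stratum C: (500/4600)²·0.362·0.638/79 = 3.45403e-05
  stratum D: (1050/4600)²·0.743·0.257/135 = 7.36972e-05
V̂(p̂_st) = 0.000299559; SE = √V̂ = 0.0173078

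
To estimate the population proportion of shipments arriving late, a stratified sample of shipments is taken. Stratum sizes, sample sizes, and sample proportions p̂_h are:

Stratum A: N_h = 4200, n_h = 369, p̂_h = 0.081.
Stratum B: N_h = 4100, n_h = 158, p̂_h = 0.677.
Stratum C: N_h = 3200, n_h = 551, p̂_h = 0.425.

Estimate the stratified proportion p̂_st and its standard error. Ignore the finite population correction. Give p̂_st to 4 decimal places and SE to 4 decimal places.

N = 11500; stratum weights W_h = N_h/N.
p̂_st = Σ W_h p̂_h = (4200·0.081 + 4100·0.677 + 3200·0.425)/11500 = 0.38921
V̂(p̂_st) = Σ W_h² p̂_h(1−p̂_h)/(n_h−1):
  stratum A: (4200/11500)²·0.081·0.919/368 = 2.69808e-05
  stratum B: (4100/11500)²·0.677·0.323/157 = 0.000177037
  stratum C: (3200/11500)²·0.425·0.575/550 = 3.44032e-05
V̂(p̂_st) = 0.000238421; SE = √V̂ = 0.0154409

p̂_st ≈ 0.3892, SE ≈ 0.0154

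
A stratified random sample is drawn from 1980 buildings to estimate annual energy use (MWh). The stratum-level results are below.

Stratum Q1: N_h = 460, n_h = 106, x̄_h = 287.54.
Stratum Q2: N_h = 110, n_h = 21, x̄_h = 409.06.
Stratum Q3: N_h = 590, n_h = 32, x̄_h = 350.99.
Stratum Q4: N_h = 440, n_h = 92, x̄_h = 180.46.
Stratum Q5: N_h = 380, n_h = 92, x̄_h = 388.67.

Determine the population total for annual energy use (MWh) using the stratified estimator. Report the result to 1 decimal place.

τ̂_st = Σ N_h x̄_h = 460·287.54 + 110·409.06 + 590·350.99 + 440·180.46 + 380·388.67 = 611446.1

τ̂_st ≈ 611446.1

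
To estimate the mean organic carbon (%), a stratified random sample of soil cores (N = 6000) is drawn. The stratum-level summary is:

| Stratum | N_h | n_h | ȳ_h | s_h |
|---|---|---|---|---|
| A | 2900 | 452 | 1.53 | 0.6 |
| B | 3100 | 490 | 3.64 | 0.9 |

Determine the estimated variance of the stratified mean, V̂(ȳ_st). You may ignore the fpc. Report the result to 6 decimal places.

V̂(ȳ_st) = Σ W_h² s_h²/n_h, with W_h = N_h/N and N = 6000:
  stratum A: (2900/6000)²·0.6²/452 = 0.000186062
  stratum B: (3100/6000)²·0.9²/490 = 0.000441276
V̂(ȳ_st) = 0.000627337

V̂(ȳ_st) ≈ 0.000627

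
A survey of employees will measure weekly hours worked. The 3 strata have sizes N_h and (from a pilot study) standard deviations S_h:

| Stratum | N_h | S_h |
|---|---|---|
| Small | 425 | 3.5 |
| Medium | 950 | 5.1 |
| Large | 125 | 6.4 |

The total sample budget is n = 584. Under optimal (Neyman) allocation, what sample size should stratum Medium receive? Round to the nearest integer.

Neyman allocation: n_h = n · N_h S_h / Σ N_i S_i, with n = 584.
  stratum Small: N_h·S_h = 425·3.5 = 1487.50
  stratum Medium: N_h·S_h = 950·5.1 = 4845.00
  stratum Large: N_h·S_h = 125·6.4 = 800.00
Σ N_h S_h = 7132.50
n for stratum Medium = 584·4845.00/7132.50 = 396.702 → 397

397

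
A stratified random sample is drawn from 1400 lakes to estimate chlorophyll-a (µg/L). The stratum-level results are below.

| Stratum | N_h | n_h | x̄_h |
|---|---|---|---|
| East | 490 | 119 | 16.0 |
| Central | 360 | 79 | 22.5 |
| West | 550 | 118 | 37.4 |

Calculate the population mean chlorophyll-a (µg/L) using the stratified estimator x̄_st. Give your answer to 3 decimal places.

x̄_st ≈ 26.079

N = Σ N_h = 1400. Stratum weights W_h = N_h/N.
x̄_st = (490·16.0 + 360·22.5 + 550·37.4) / 1400 = 26.07857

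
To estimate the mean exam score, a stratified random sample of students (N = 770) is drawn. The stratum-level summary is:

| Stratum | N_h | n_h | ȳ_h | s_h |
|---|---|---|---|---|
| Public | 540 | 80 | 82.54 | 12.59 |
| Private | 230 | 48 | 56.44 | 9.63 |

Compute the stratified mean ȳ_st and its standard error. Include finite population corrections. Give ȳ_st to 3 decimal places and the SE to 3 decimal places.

ȳ_st = Σ W_h ȳ_h = (540·82.54 + 230·56.44)/770 = 74.74390
V̂(ȳ_st) = Σ W_h² (1 − n_h/N_h) s_h²/n_h, with W_h = N_h/N and N = 770:
  stratum Public: (540/770)²·(1 − 80/540)·12.59²/80 = 0.830102
  stratum Private: (230/770)²·(1 − 48/230)·9.63²/48 = 0.136405
V̂(ȳ_st) = 0.966507
SE(ȳ_st) = √0.966507 = 0.983111

ȳ_st ≈ 74.744, SE ≈ 0.983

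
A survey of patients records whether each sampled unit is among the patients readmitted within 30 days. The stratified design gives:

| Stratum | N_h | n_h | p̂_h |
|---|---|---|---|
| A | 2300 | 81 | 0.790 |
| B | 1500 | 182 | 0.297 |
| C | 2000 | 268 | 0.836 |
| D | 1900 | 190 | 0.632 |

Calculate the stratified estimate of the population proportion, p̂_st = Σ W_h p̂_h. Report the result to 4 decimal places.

p̂_st ≈ 0.6669

N = 7700; stratum weights W_h = N_h/N.
p̂_st = Σ W_h p̂_h = (2300·0.790 + 1500·0.297 + 2000·0.836 + 1900·0.632)/7700 = 0.66692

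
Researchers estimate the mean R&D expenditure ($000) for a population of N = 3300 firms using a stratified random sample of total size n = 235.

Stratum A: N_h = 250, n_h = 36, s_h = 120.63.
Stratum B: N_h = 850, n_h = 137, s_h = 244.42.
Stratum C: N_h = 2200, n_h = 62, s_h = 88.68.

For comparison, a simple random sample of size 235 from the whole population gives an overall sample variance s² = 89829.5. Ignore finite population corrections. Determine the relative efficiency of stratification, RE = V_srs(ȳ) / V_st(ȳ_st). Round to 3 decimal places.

V̂(ȳ_st) = Σ W_h² s_h²/n_h, with W_h = N_h/N and N = 3300:
  stratum A: (250/3300)²·120.63²/36 = 2.31985
  stratum B: (850/3300)²·244.42²/137 = 28.931
  stratum C: (2200/3300)²·88.68²/62 = 56.3738
V_st = 87.6246
V_srs = s²/n = 89829.5/235 = 382.253
Relative efficiency = V_srs / V_st = 382.253/87.6246 = 4.3624

RE ≈ 4.362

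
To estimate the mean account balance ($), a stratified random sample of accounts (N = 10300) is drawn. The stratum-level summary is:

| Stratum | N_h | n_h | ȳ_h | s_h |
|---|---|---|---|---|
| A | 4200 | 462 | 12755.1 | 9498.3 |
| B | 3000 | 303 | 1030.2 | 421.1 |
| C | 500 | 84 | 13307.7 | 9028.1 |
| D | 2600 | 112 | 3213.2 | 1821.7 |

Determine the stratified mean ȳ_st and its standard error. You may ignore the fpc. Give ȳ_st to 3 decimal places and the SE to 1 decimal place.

ȳ_st ≈ 6958.271, SE ≈ 191.6

ȳ_st = Σ W_h ȳ_h = (4200·12755.1 + 3000·1030.2 + 500·13307.7 + 2600·3213.2)/10300 = 6958.27087
V̂(ȳ_st) = Σ W_h² s_h²/n_h, with W_h = N_h/N and N = 10300:
  stratum A: (4200/10300)²·9498.3²/462 = 32469.4
  stratum B: (3000/10300)²·421.1²/303 = 49.6473
  stratum C: (500/10300)²·9028.1²/84 = 2286.54
  stratum D: (2600/10300)²·1821.7²/112 = 1888.03
V̂(ȳ_st) = 36693.6
SE(ȳ_st) = √36693.6 = 191.556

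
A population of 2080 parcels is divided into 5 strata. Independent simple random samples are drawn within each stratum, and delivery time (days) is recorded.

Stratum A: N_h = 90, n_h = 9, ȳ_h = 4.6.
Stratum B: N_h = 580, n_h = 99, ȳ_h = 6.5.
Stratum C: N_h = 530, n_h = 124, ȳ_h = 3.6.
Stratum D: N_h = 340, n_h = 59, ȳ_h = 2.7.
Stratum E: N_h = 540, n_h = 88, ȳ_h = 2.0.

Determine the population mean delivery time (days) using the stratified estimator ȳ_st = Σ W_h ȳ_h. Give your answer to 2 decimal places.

N = Σ N_h = 2080. Stratum weights W_h = N_h/N.
ȳ_st = (90·4.6 + 580·6.5 + 530·3.6 + 340·2.7 + 540·2.0) / 2080 = 3.8894

ȳ_st ≈ 3.89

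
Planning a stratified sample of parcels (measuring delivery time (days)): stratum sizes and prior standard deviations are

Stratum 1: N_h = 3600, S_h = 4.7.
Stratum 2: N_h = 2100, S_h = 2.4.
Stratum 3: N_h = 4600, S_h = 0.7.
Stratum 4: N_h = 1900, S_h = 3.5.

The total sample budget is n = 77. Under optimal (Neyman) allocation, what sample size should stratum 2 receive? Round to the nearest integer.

12

Neyman allocation: n_h = n · N_h S_h / Σ N_i S_i, with n = 77.
  stratum 1: N_h·S_h = 3600·4.7 = 16920.00
  stratum 2: N_h·S_h = 2100·2.4 = 5040.00
  stratum 3: N_h·S_h = 4600·0.7 = 3220.00
  stratum 4: N_h·S_h = 1900·3.5 = 6650.00
Σ N_h S_h = 31830.00
n for stratum 2 = 77·5040.00/31830.00 = 12.192 → 12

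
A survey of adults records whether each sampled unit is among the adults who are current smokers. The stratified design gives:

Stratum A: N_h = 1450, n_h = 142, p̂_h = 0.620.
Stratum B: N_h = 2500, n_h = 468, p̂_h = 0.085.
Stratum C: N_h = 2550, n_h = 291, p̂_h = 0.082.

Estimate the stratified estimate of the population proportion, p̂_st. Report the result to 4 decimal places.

N = 6500; stratum weights W_h = N_h/N.
p̂_st = Σ W_h p̂_h = (1450·0.620 + 2500·0.085 + 2550·0.082)/6500 = 0.20317

p̂_st ≈ 0.2032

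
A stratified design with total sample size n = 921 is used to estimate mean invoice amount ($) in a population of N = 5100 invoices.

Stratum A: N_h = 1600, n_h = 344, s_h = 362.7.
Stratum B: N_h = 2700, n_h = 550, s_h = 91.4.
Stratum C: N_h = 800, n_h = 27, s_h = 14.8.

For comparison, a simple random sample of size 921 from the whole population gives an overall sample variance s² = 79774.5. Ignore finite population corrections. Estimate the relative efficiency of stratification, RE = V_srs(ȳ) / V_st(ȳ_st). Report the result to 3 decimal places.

V̂(ȳ_st) = Σ W_h² s_h²/n_h, with W_h = N_h/N and N = 5100:
  stratum A: (1600/5100)²·362.7²/344 = 37.6388
  stratum B: (2700/5100)²·91.4²/550 = 4.25713
  stratum C: (800/5100)²·14.8²/27 = 0.199618
V_st = 42.0956
V_srs = s²/n = 79774.5/921 = 86.6173
Relative efficiency = V_srs / V_st = 86.6173/42.0956 = 2.0576

RE ≈ 2.058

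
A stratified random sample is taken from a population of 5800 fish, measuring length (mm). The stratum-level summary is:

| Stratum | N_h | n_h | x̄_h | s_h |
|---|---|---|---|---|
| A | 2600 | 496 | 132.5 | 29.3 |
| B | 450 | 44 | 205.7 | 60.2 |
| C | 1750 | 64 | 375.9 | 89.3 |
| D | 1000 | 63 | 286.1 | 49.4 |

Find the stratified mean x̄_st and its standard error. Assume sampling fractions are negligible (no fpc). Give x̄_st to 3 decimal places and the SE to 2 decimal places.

x̄_st = Σ W_h x̄_h = (2600·132.5 + 450·205.7 + 1750·375.9 + 1000·286.1)/5800 = 238.10172
V̂(x̄_st) = Σ W_h² s_h²/n_h, with W_h = N_h/N and N = 5800:
  stratum A: (2600/5800)²·29.3²/496 = 0.347812
  stratum B: (450/5800)²·60.2²/44 = 0.495803
  stratum C: (1750/5800)²·89.3²/64 = 11.3434
  stratum D: (1000/5800)²·49.4²/63 = 1.15148
V̂(x̄_st) = 13.3385
SE(x̄_st) = √13.3385 = 3.65219

x̄_st ≈ 238.102, SE ≈ 3.65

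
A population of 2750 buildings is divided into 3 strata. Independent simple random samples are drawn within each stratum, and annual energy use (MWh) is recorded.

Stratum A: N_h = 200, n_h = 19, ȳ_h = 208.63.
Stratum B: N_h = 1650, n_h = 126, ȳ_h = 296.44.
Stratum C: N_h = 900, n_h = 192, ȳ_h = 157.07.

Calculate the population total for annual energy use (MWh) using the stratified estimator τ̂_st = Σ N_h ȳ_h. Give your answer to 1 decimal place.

τ̂_st ≈ 672215.0

τ̂_st = Σ N_h ȳ_h = 200·208.63 + 1650·296.44 + 900·157.07 = 672215.0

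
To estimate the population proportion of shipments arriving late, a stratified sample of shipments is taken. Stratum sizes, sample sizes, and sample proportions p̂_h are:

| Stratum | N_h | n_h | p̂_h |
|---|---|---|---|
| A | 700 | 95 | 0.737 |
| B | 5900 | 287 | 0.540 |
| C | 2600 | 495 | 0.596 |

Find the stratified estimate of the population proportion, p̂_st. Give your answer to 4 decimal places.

N = 9200; stratum weights W_h = N_h/N.
p̂_st = Σ W_h p̂_h = (700·0.737 + 5900·0.540 + 2600·0.596)/9200 = 0.57082

p̂_st ≈ 0.5708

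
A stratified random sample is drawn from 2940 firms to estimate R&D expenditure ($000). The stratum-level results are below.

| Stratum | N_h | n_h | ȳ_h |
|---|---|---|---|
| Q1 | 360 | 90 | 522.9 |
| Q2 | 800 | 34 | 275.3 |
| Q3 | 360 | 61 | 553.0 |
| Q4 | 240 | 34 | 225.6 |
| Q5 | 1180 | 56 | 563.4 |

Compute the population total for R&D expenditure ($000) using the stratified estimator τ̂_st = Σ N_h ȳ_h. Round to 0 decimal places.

τ̂_st = Σ N_h ȳ_h = 360·522.9 + 800·275.3 + 360·553.0 + 240·225.6 + 1180·563.4 = 1326520

τ̂_st ≈ 1326520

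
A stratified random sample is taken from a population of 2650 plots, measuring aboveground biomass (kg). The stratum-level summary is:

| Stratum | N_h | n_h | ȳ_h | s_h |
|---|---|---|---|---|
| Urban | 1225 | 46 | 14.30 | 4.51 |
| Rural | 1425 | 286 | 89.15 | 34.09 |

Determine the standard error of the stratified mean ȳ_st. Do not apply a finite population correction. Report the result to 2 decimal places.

V̂(ȳ_st) = Σ W_h² s_h²/n_h, with W_h = N_h/N and N = 2650:
  stratum Urban: (1225/2650)²·4.51²/46 = 0.0944878
  stratum Rural: (1425/2650)²·34.09²/286 = 1.17497
V̂(ȳ_st) = 1.26946
SE(ȳ_st) = √1.26946 = 1.1267

SE(ȳ_st) ≈ 1.13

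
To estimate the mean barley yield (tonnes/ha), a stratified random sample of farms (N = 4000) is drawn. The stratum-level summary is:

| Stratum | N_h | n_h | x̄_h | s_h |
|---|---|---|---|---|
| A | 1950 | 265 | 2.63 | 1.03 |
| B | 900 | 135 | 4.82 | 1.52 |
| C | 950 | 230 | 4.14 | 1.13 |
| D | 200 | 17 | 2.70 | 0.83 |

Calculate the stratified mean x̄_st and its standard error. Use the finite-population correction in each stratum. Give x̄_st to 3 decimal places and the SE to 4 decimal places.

x̄_st = Σ W_h x̄_h = (1950·2.63 + 900·4.82 + 950·4.14 + 200·2.70)/4000 = 3.48488
V̂(x̄_st) = Σ W_h² (1 − n_h/N_h) s_h²/n_h, with W_h = N_h/N and N = 4000:
  stratum A: (1950/4000)²·(1 − 265/1950)·1.03²/265 = 0.000822135
  stratum B: (900/4000)²·(1 − 135/900)·1.52²/135 = 0.00073644
  stratum C: (950/4000)²·(1 − 230/950)·1.13²/230 = 0.000237337
  stratum D: (200/4000)²·(1 − 17/200)·0.83²/17 = 9.26976e-05
V̂(x̄_st) = 0.00188861
SE(x̄_st) = √0.00188861 = 0.0434581

x̄_st ≈ 3.485, SE ≈ 0.0435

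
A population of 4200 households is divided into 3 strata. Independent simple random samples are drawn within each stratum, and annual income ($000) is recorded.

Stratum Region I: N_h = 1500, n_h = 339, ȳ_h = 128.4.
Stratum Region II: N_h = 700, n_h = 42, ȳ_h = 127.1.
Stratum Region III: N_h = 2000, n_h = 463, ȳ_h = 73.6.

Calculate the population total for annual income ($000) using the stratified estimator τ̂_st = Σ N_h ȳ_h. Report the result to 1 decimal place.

τ̂_st = Σ N_h ȳ_h = 1500·128.4 + 700·127.1 + 2000·73.6 = 428770.0

τ̂_st ≈ 428770.0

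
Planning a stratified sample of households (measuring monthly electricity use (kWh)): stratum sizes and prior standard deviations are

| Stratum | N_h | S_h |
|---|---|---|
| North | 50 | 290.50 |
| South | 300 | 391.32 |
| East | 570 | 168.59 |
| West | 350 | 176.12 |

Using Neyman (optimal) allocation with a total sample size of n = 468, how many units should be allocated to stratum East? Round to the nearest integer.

Neyman allocation: n_h = n · N_h S_h / Σ N_i S_i, with n = 468.
  stratum North: N_h·S_h = 50·290.50 = 14525.00
  stratum South: N_h·S_h = 300·391.32 = 117396.00
  stratum East: N_h·S_h = 570·168.59 = 96096.30
  stratum West: N_h·S_h = 350·176.12 = 61642.00
Σ N_h S_h = 289659.30
n for stratum East = 468·96096.30/289659.30 = 155.262 → 155

155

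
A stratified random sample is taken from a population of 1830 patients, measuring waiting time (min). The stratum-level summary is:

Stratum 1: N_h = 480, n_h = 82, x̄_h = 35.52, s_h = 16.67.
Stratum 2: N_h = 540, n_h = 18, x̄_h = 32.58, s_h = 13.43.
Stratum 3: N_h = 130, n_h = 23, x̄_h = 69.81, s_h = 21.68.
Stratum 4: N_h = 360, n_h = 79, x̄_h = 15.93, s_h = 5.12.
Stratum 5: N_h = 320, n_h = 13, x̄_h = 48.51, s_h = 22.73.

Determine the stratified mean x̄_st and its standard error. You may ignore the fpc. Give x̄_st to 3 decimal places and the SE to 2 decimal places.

x̄_st = Σ W_h x̄_h = (480·35.52 + 540·32.58 + 130·69.81 + 360·15.93 + 320·48.51)/1830 = 35.50607
V̂(x̄_st) = Σ W_h² s_h²/n_h, with W_h = N_h/N and N = 1830:
  stratum 1: (480/1830)²·16.67²/82 = 0.233151
  stratum 2: (540/1830)²·13.43²/18 = 0.872499
  stratum 3: (130/1830)²·21.68²/23 = 0.103128
  stratum 4: (360/1830)²·5.12²/79 = 0.0128415
  stratum 5: (320/1830)²·22.73²/13 = 1.21522
V̂(x̄_st) = 2.43683
SE(x̄_st) = √2.43683 = 1.56104

x̄_st ≈ 35.506, SE ≈ 1.56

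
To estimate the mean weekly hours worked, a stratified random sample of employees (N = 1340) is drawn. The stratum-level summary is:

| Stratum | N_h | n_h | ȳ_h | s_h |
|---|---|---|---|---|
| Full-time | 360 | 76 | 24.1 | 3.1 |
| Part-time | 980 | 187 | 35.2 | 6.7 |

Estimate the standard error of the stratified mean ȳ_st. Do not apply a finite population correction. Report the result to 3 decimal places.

SE(ȳ_st) ≈ 0.371

V̂(ȳ_st) = Σ W_h² s_h²/n_h, with W_h = N_h/N and N = 1340:
  stratum Full-time: (360/1340)²·3.1²/76 = 0.00912652
  stratum Part-time: (980/1340)²·6.7²/187 = 0.128396
V̂(ȳ_st) = 0.137522
SE(ȳ_st) = √0.137522 = 0.37084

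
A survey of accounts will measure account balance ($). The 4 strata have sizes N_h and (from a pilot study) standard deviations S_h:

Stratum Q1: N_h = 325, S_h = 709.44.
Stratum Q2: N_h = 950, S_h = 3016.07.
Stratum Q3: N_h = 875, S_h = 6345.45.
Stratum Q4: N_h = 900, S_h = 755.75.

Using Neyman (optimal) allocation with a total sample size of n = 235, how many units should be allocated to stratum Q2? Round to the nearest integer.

Neyman allocation: n_h = n · N_h S_h / Σ N_i S_i, with n = 235.
  stratum Q1: N_h·S_h = 325·709.44 = 230568.00
  stratum Q2: N_h·S_h = 950·3016.07 = 2865266.50
  stratum Q3: N_h·S_h = 875·6345.45 = 5552268.75
  stratum Q4: N_h·S_h = 900·755.75 = 680175.00
Σ N_h S_h = 9328278.25
n for stratum Q2 = 235·2865266.50/9328278.25 = 72.182 → 72

72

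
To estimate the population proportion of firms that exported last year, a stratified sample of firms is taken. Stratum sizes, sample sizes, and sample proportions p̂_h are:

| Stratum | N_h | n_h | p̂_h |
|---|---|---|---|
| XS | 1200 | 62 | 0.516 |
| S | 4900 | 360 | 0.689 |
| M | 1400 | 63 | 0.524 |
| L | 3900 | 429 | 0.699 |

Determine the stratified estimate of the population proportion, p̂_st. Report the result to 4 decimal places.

p̂_st ≈ 0.6539

N = 11400; stratum weights W_h = N_h/N.
p̂_st = Σ W_h p̂_h = (1200·0.516 + 4900·0.689 + 1400·0.524 + 3900·0.699)/11400 = 0.65395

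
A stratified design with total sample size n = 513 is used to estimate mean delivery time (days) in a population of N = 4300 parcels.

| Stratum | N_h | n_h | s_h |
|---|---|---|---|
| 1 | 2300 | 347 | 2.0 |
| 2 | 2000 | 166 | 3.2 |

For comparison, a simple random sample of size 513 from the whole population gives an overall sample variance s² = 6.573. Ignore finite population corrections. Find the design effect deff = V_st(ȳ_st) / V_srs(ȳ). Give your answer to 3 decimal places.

V̂(ȳ_st) = Σ W_h² s_h²/n_h, with W_h = N_h/N and N = 4300:
  stratum 1: (2300/4300)²·2.0²/347 = 0.00329799
  stratum 2: (2000/4300)²·3.2²/166 = 0.0133449
V_st = 0.0166429
V_srs = s²/n = 6.573/513 = 0.0128129
deff = V_st / V_srs = 0.0166429/0.0128129 = 1.2989

deff ≈ 1.299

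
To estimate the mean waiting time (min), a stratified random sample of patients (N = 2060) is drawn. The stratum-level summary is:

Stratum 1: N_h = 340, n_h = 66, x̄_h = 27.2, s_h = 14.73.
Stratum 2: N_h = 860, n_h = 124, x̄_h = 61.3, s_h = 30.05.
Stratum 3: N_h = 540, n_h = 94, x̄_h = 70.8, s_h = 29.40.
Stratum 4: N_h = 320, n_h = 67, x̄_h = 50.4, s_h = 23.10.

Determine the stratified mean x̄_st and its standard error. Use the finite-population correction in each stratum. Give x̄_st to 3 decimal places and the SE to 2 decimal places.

x̄_st = Σ W_h x̄_h = (340·27.2 + 860·61.3 + 540·70.8 + 320·50.4)/2060 = 56.46893
V̂(x̄_st) = Σ W_h² (1 − n_h/N_h) s_h²/n_h, with W_h = N_h/N and N = 2060:
  stratum 1: (340/2060)²·(1 − 66/340)·14.73²/66 = 0.07217
  stratum 2: (860/2060)²·(1 − 124/860)·30.05²/124 = 1.0862
  stratum 3: (540/2060)²·(1 − 94/540)·29.40²/94 = 0.521868
  stratum 4: (320/2060)²·(1 − 67/320)·23.10²/67 = 0.151945
V̂(x̄_st) = 1.83218
SE(x̄_st) = √1.83218 = 1.35358

x̄_st ≈ 56.469, SE ≈ 1.35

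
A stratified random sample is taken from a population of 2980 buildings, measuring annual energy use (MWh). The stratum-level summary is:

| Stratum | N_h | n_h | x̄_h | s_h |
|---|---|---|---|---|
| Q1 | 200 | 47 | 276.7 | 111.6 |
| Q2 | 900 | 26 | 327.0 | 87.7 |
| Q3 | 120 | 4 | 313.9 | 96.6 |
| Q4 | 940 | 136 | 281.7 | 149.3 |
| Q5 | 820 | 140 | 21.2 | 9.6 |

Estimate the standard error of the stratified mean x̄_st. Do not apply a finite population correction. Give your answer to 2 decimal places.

V̂(x̄_st) = Σ W_h² s_h²/n_h, with W_h = N_h/N and N = 2980:
  stratum Q1: (200/2980)²·111.6²/47 = 1.1936
  stratum Q2: (900/2980)²·87.7²/26 = 26.9823
  stratum Q3: (120/2980)²·96.6²/4 = 3.78289
  stratum Q4: (940/2980)²·149.3²/136 = 16.3081
  stratum Q5: (820/2980)²·9.6²/140 = 0.0498436
V̂(x̄_st) = 48.3167
SE(x̄_st) = √48.3167 = 6.95102

SE(x̄_st) ≈ 6.95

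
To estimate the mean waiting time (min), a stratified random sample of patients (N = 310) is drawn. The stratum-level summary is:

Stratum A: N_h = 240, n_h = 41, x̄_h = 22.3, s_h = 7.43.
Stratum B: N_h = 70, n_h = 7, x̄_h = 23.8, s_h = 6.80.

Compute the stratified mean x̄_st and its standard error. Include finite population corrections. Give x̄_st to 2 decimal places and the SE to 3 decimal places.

x̄_st = Σ W_h x̄_h = (240·22.3 + 70·23.8)/310 = 22.63871
V̂(x̄_st) = Σ W_h² (1 − n_h/N_h) s_h²/n_h, with W_h = N_h/N and N = 310:
  stratum A: (240/310)²·(1 − 41/240)·7.43²/41 = 0.669167
  stratum B: (70/310)²·(1 − 7/70)·6.80²/7 = 0.303134
V̂(x̄_st) = 0.972302
SE(x̄_st) = √0.972302 = 0.986054

x̄_st ≈ 22.64, SE ≈ 0.986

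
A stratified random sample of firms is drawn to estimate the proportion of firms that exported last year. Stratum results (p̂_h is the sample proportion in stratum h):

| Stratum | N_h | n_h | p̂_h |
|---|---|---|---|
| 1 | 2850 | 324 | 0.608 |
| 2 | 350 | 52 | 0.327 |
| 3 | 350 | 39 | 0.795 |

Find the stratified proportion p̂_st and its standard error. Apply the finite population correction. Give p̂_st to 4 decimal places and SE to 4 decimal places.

p̂_st ≈ 0.5987, SE ≈ 0.0222

N = 3550; stratum weights W_h = N_h/N.
p̂_st = Σ W_h p̂_h = (2850·0.608 + 350·0.327 + 350·0.795)/3550 = 0.59873
V̂(p̂_st) = Σ W_h² (1 − n_h/N_h) p̂_h(1−p̂_h)/(n_h−1):
  stratum 1: (2850/3550)²·(1 − 324/2850)·0.608·0.392/323 = 0.000421511
  stratum 2: (350/3550)²·(1 − 52/350)·0.327·0.673/51 = 3.57125e-05
  stratum 3: (350/3550)²·(1 − 39/350)·0.795·0.205/38 = 3.70433e-05
V̂(p̂_st) = 0.000494266; SE = √V̂ = 0.0222321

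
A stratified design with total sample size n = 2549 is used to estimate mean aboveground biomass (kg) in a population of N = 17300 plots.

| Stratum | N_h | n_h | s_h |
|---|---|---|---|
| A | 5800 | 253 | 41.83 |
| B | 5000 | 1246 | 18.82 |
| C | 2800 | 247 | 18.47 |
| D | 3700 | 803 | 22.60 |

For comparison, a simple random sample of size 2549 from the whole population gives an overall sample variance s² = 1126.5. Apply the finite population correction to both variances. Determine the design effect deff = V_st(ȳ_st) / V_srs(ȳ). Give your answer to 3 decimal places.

deff ≈ 2.168

V̂(ȳ_st) = Σ W_h² (1 − n_h/N_h) s_h²/n_h, with W_h = N_h/N and N = 17300:
  stratum A: (5800/17300)²·(1 − 253/5800)·41.83²/253 = 0.743446
  stratum B: (5000/17300)²·(1 − 1246/5000)·18.82²/1246 = 0.0178276
  stratum C: (2800/17300)²·(1 − 247/2800)·18.47²/247 = 0.0329878
  stratum D: (3700/17300)²·(1 − 803/3700)·22.60²/803 = 0.0227803
V_st = 0.817041
V_srs = (1 − 2549/17300)·1126.5/2549 = 0.376822
deff = V_st / V_srs = 0.817041/0.376822 = 2.1682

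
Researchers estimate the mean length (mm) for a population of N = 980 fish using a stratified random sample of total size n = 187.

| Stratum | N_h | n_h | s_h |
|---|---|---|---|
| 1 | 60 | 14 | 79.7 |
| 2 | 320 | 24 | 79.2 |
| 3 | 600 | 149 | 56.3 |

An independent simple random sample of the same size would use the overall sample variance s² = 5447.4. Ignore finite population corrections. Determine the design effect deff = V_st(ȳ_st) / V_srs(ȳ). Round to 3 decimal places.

deff ≈ 1.289

V̂(ȳ_st) = Σ W_h² s_h²/n_h, with W_h = N_h/N and N = 980:
  stratum 1: (60/980)²·79.7²/14 = 1.70074
  stratum 2: (320/980)²·79.2²/24 = 27.8668
  stratum 3: (600/980)²·56.3²/149 = 7.97409
V_st = 37.5416
V_srs = s²/n = 5447.4/187 = 29.1305
deff = V_st / V_srs = 37.5416/29.1305 = 1.2887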